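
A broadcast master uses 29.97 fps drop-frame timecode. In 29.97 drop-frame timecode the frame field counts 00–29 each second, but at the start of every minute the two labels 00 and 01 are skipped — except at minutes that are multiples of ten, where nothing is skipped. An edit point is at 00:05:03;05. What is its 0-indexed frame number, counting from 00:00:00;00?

9085

As if non-drop at 30 labels/s: (0 × 3600 + 5 × 60 + 3) × 30 + 5 = 9095.
Minute boundaries passed: 5; those not divisible by 10: 5 − 0 = 5; dropped labels = 2 × 5 = 10.
Actual frame index = 9095 − 10 = 9085.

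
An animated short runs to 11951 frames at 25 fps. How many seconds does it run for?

478.04 seconds

Running time = 11951 / (25) = 478.04 s.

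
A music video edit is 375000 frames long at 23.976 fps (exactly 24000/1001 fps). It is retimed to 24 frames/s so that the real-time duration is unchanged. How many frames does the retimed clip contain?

375375 frames

Target frames = source frames × (target rate / source rate) = 375000 × (24)/(24000/1001) = 375000 × 1001/1000 = 375375.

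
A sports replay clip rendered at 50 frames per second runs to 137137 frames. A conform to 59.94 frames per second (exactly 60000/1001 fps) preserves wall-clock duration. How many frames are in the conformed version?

Target frames = source frames × (target rate / source rate) = 137137 × (60000/1001)/(50) = 137137 × 1200/1001 = 164400.

164400 frames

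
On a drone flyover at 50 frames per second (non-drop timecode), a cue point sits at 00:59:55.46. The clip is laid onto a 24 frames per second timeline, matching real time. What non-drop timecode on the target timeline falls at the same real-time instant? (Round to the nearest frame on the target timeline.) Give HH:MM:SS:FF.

00:59:55:22

Source frame index: (0×3600 + 59×60 + 55) × 50 + 46 = 179796.
Real time: 179796 / (50) = 89898/25 s.
Target frame: (89898/25) × (24) = 2157552/25 ≈ 86302.080 → 86302.
At 24 labels/s: frame 86302 → 00:59:55:22.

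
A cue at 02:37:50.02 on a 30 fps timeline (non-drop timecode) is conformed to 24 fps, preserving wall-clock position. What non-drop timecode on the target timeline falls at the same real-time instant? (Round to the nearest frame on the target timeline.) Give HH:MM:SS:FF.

02:37:50:02

Source frame index: (2×3600 + 37×60 + 50) × 30 + 2 = 284102.
Real time: 284102 / (30) = 142051/15 s.
Target frame: (142051/15) × (24) = 1136408/5 ≈ 227281.600 → 227282.
At 24 labels/s: frame 227282 → 02:37:50:02.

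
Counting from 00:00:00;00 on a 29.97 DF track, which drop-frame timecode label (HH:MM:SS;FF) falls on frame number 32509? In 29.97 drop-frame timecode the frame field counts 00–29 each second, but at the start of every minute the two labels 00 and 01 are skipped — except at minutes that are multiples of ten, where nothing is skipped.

Ten DF minutes hold 17982 frames, so frame 32509 lies in block 1 (frames 17982–35963) with 14527 frames into that block.
The block's first minute is 1800 frames and the rest 1798 each; 14527 frames reaches minute 8, so 1 × 18 + 8 × 2 = 34 labels have been skipped so far.
Adding those back, label number 32509 + 34 = 32543 at 30 labels/s is 1084 s + 23 f = 0 h 18 min 4 s frame 23, i.e. 00:18:04;23.

00:18:04;23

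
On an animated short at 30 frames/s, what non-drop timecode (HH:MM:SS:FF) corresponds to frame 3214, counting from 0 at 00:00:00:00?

00:01:47:04

3214 ÷ 30 = 107 full seconds, remainder 4 frames.
107 s = 0 h 1 min 47 s.
Timecode: 00:01:47:04.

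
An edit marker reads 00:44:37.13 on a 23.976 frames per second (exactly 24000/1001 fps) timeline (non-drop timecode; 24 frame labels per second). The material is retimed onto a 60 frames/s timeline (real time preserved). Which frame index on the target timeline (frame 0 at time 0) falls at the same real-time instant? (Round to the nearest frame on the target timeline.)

frame 160813

Source frame index: (0×3600 + 44×60 + 37) × 24 + 13 = 64261.
Real time: 64261 / (24000/1001) = 64325261/24000 s.
Target frame: (64325261/24000) × (60) = 64325261/400 ≈ 160813.152 → 160813.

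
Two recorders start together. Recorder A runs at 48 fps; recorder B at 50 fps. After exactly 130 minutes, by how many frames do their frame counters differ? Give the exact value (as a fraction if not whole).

15600 frames

130 min = 7800 s.
A emits 48 × 7800 = 374400 frames; B emits 50 × 7800 = 390000.
Difference = 15600 frames; B is ahead of A.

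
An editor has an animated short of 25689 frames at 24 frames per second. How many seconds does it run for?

1070.375 seconds

Running time = 25689 / (24) = 1070.375 s.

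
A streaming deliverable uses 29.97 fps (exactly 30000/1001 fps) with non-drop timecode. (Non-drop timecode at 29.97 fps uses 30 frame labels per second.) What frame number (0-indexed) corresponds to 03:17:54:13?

frame 356233

Total seconds to the label: (3 × 3600 + 17 × 60 + 54) = 11874.
Frame index = 11874 × 30 + 13 = 356233.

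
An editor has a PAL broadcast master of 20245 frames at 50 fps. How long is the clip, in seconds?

404.9 seconds

Running time = 20245 / (50) = 404.9 s.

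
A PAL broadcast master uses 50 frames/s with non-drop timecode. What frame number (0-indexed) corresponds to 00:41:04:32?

frame 123232

Total seconds to the label: (0 × 3600 + 41 × 60 + 4) = 2464.
Frame index = 2464 × 50 + 32 = 123232.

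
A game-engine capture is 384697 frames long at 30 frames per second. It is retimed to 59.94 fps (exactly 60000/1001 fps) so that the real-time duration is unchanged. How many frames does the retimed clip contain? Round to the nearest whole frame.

768625 frames

Frames at target rate = 384697 × (60000/1001) / (30) = 769394000/1001 ≈ 768625.375.
Nearest whole frame: 768625.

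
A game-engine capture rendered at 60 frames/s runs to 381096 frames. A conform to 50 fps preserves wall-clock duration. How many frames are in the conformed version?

317580 frames

Target frames = source frames × (target rate / source rate) = 381096 × (50)/(60) = 381096 × 5/6 = 317580.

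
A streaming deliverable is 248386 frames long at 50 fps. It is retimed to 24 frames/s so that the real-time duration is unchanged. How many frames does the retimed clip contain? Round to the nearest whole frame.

119225 frames

Frames at target rate = 248386 × (24) / (50) = 2980632/25 ≈ 119225.280.
Nearest whole frame: 119225.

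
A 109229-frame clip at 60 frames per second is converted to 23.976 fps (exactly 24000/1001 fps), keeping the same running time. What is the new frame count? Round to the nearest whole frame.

43648 frames

Frames at target rate = 109229 × (24000/1001) / (60) = 43691600/1001 ≈ 43647.952.
Nearest whole frame: 43648.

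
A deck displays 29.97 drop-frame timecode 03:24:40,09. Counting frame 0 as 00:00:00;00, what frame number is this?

As if non-drop at 30 labels/s: (3 × 3600 + 24 × 60 + 40) × 30 + 9 = 368409.
Minute boundaries passed: 204; those not divisible by 10: 204 − 20 = 184; dropped labels = 2 × 184 = 368.
Actual frame index = 368409 − 368 = 368041.

368041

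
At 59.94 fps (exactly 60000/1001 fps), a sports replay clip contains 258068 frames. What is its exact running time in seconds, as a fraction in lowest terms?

64581517/15000 seconds

Running time = 258068 ÷ (60000/1001) = 258068 × 1001/60000 = 64581517/15000 s.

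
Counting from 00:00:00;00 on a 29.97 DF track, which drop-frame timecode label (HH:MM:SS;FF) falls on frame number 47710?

00:26:31;28

Each 10-minute DF block holds 10 × 60 × 30 − 9 × 2 = 17982 frames. 47710 ÷ 17982 → 2 full blocks, remainder 11746.
Within the partial block the first minute is 1800 frames and each further minute 1798, so 6 further minute boundaries passed. Total skipped labels = 18 × 2 + 2 × 6 = 48.
Non-drop label index = 47710 + 48 = 47758; at 30 labels/s that is 00:26:31:28, i.e. DF 00:26:31;28.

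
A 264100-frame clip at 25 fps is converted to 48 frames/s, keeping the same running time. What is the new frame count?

507072 frames

Target frames = source frames × (target rate / source rate) = 264100 × (48)/(25) = 264100 × 48/25 = 507072.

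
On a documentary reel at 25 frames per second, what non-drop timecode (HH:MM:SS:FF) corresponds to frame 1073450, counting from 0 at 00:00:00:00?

1073450 ÷ 25 = 42938 full seconds, remainder 0 frames.
42938 s = 11 h 55 min 38 s.
Timecode: 11:55:38:00.

11:55:38:00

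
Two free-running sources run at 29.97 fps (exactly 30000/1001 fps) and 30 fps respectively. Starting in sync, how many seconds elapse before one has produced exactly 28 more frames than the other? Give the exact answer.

14014/15 seconds

The gap grows by |30 − 30000/1001| = 30/1001 frames per second.
Time for a 28-frame gap: 28 ÷ (30/1001) = 14014/15 s.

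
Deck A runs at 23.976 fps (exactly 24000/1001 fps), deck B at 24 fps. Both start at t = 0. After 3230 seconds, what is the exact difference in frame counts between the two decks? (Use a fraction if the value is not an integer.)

77520/1001 frames

A emits 24000/1001 × 3230 = 77520000/1001 frames; B emits 24 × 3230 = 77520.
Difference = 77520/1001 frames (≈ 77.4426); B is ahead of A.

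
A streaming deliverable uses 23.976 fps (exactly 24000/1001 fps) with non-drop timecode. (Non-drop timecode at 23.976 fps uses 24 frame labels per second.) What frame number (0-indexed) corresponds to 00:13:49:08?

frame 19904

Total seconds to the label: (0 × 3600 + 13 × 60 + 49) = 829.
Frame index = 829 × 24 + 8 = 19904.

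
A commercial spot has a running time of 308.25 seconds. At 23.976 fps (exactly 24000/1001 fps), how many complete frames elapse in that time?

7390 frames

Frames = 308.25 × 24000/1001 = 7398000/1001 ≈ 7390.6094.
Complete frames: 7390.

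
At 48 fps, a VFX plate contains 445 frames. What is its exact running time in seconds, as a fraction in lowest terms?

Running time = 445 ÷ (48) = 445 × 1/48 = 445/48 s.

445/48 seconds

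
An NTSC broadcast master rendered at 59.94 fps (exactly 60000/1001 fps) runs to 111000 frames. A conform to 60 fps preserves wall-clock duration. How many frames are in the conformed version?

Target frames = source frames × (target rate / source rate) = 111000 × (60)/(60000/1001) = 111000 × 1001/1000 = 111111.

111111 frames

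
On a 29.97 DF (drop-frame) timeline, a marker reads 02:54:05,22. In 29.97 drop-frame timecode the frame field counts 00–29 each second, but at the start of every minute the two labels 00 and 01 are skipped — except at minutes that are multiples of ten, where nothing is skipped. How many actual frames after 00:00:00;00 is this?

313058

As if non-drop at 30 labels/s: (2 × 3600 + 54 × 60 + 5) × 30 + 22 = 313372.
Minute boundaries passed: 174; those not divisible by 10: 174 − 17 = 157; dropped labels = 2 × 157 = 314.
Actual frame index = 313372 − 314 = 313058.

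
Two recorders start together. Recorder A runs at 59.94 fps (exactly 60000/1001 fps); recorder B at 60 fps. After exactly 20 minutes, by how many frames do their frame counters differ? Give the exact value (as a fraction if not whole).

20 min = 1200 s.
A emits 60000/1001 × 1200 = 72000000/1001 frames; B emits 60 × 1200 = 72000.
Difference = 72000/1001 frames (≈ 71.9281); B is ahead of A.

72000/1001 frames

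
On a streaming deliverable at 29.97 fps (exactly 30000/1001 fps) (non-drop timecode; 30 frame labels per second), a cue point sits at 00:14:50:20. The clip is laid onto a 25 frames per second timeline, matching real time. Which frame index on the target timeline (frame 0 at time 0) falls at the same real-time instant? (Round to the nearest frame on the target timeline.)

frame 22289

Source frame index: (0×3600 + 14×60 + 50) × 30 + 20 = 26720.
Real time: 26720 / (30000/1001) = 334334/375 s.
Target frame: (334334/375) × (25) = 334334/15 ≈ 22288.933 → 22289.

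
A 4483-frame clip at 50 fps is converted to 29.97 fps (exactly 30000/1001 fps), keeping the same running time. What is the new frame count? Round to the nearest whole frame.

Frames at target rate = 4483 × (30000/1001) / (50) = 2689800/1001 ≈ 2687.113.
Nearest whole frame: 2687.

2687 frames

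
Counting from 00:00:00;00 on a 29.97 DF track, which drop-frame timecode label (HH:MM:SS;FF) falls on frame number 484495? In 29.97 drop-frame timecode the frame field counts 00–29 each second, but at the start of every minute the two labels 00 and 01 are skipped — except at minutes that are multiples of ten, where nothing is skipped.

04:29:26;01

Ten DF minutes hold 17982 frames, so frame 484495 lies in block 26 (frames 467532–485513) with 16963 frames into that block.
The block's first minute is 1800 frames and the rest 1798 each; 16963 frames reaches minute 9, so 26 × 18 + 9 × 2 = 486 labels have been skipped so far.
Adding those back, label number 484495 + 486 = 484981 at 30 labels/s is 16166 s + 1 f = 4 h 29 min 26 s frame 1, i.e. 04:29:26;01.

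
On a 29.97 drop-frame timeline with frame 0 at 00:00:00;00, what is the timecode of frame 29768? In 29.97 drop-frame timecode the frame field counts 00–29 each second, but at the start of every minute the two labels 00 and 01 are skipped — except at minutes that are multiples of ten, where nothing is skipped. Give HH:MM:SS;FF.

00:16:33;08

Ten DF minutes hold 17982 frames, so frame 29768 lies in block 1 (frames 17982–35963) with 11786 frames into that block.
The block's first minute is 1800 frames and the rest 1798 each; 11786 frames reaches minute 6, so 1 × 18 + 6 × 2 = 30 labels have been skipped so far.
Adding those back, label number 29768 + 30 = 29798 at 30 labels/s is 993 s + 8 f = 0 h 16 min 33 s frame 8, i.e. 00:16:33;08.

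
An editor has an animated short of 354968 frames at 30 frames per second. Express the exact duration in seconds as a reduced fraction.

Running time = 354968 ÷ (30) = 354968 × 1/30 = 177484/15 s.

177484/15 seconds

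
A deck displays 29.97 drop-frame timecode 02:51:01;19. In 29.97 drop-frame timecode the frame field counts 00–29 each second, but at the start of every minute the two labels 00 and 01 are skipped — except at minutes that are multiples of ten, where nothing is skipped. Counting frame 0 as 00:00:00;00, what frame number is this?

Complete 10-minute blocks: 17, each 17982 frames → 305694.
Remaining 1 whole minute in the current block: 1800 + 0 × 1798 = 1800 frames.
Within the current minute: 1 × 30 + 19 − 2 = 47 (labels ;00/;01 skipped at this minute). Total = 305694 + 1800 + 47 = 307541.

307541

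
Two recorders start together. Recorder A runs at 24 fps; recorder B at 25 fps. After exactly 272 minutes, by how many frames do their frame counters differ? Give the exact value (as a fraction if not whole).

16320 frames

272 min = 16320 s.
A emits 24 × 16320 = 391680 frames; B emits 25 × 16320 = 408000.
Difference = 16320 frames; B is ahead of A.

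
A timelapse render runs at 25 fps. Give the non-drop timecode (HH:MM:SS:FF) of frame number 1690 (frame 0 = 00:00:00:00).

00:01:07:15

1690 ÷ 25 = 67 full seconds, remainder 15 frames.
67 s = 0 h 1 min 7 s.
Timecode: 00:01:07:15.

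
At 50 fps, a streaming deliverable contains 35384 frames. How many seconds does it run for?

707.68 seconds

Running time = 35384 / (50) = 707.68 s.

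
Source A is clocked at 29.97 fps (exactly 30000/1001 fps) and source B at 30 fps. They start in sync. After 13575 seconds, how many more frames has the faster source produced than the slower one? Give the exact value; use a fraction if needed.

A emits 30000/1001 × 13575 = 407250000/1001 frames; B emits 30 × 13575 = 407250.
Difference = 407250/1001 frames (≈ 406.8432); B is ahead of A.

407250/1001 frames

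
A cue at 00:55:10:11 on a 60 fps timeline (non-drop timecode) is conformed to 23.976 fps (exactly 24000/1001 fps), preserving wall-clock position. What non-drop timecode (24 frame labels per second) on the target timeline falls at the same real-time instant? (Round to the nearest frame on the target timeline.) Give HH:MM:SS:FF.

Source frame index: (0×3600 + 55×60 + 10) × 60 + 11 = 198611.
Real time: 198611 / (60) = 198611/60 s.
Target frame: (198611/60) × (24000/1001) = 11349200/143 ≈ 79365.035 → 79365.
At 24 labels/s: frame 79365 → 00:55:06:21.

00:55:06:21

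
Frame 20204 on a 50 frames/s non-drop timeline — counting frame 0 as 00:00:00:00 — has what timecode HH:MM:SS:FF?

00:06:44:04

20204 ÷ 50 = 404 full seconds, remainder 4 frames.
404 s = 0 h 6 min 44 s.
Timecode: 00:06:44:04.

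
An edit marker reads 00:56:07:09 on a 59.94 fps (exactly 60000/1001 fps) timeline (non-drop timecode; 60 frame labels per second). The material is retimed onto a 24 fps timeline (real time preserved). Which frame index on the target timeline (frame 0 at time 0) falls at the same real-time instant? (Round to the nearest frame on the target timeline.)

frame 80892

Source frame index: (0×3600 + 56×60 + 7) × 60 + 9 = 202029.
Real time: 202029 / (60000/1001) = 67410343/20000 s.
Target frame: (67410343/20000) × (24) = 202231029/2500 ≈ 80892.412 → 80892.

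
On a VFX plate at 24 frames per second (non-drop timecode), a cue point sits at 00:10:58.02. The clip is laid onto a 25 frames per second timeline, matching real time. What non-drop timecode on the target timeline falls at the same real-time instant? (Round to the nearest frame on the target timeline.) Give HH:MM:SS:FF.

00:10:58:02

Source frame index: (0×3600 + 10×60 + 58) × 24 + 2 = 15794.
Real time: 15794 / (24) = 7897/12 s.
Target frame: (7897/12) × (25) = 197425/12 ≈ 16452.083 → 16452.
At 25 labels/s: frame 16452 → 00:10:58:02.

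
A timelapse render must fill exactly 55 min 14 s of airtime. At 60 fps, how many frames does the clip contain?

55 min 14 s = 3314 s.
Frames = 3314 × 60 = 198840.

198840 frames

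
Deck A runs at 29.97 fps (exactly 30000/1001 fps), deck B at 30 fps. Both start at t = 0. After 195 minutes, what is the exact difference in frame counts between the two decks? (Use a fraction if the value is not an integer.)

195 min = 11700 s.
A emits 30000/1001 × 11700 = 27000000/77 frames; B emits 30 × 11700 = 351000.
Difference = 27000/77 frames (≈ 350.6494); B is ahead of A.

27000/77 frames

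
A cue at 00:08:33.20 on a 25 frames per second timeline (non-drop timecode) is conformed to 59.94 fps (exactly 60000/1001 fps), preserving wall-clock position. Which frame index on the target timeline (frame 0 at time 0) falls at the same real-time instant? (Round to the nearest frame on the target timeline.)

Source frame index: (0×3600 + 8×60 + 33) × 25 + 20 = 12845.
Real time: 12845 / (25) = 2569/5 s.
Target frame: (2569/5) × (60000/1001) = 4404000/143 ≈ 30797.203 → 30797.

frame 30797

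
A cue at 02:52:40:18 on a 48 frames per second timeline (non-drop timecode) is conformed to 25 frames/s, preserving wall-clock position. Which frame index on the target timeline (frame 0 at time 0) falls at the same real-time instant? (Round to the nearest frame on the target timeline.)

frame 259009

Source frame index: (2×3600 + 52×60 + 40) × 48 + 18 = 497298.
Real time: 497298 / (48) = 82883/8 s.
Target frame: (82883/8) × (25) = 2072075/8 ≈ 259009.375 → 259009.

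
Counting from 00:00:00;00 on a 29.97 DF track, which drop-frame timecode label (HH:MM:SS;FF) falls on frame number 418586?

03:52:46;24

Ten DF minutes hold 17982 frames, so frame 418586 lies in block 23 (frames 413586–431567) with 5000 frames into that block.
The block's first minute is 1800 frames and the rest 1798 each; 5000 frames reaches minute 2, so 23 × 18 + 2 × 2 = 418 labels have been skipped so far.
Adding those back, label number 418586 + 418 = 419004 at 30 labels/s is 13966 s + 24 f = 3 h 52 min 46 s frame 24, i.e. 03:52:46;24.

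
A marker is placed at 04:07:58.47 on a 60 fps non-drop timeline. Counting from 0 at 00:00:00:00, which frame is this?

Total seconds to the label: (4 × 3600 + 7 × 60 + 58) = 14878.
Frame index = 14878 × 60 + 47 = 892727.

frame 892727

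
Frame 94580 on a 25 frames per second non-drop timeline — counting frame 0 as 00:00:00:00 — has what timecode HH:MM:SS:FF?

94580 ÷ 25 = 3783 full seconds, remainder 5 frames.
3783 s = 1 h 3 min 3 s.
Timecode: 01:03:03:05.

01:03:03:05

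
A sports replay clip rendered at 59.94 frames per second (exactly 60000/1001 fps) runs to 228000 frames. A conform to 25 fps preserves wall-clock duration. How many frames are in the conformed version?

Target frames = source frames × (target rate / source rate) = 228000 × (25)/(60000/1001) = 228000 × 1001/2400 = 95095.

95095 frames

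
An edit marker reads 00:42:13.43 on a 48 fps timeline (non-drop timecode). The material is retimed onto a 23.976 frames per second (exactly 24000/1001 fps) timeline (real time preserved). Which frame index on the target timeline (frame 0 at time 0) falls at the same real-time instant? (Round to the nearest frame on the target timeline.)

frame 60753

Source frame index: (0×3600 + 42×60 + 13) × 48 + 43 = 121627.
Real time: 121627 / (48) = 121627/48 s.
Target frame: (121627/48) × (24000/1001) = 5528500/91 ≈ 60752.747 → 60753.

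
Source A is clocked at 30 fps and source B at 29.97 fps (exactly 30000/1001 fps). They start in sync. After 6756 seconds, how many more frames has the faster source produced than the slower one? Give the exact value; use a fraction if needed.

A emits 30 × 6756 = 202680 frames; B emits 30000/1001 × 6756 = 202680000/1001.
Difference = 202680/1001 frames (≈ 202.4775); B is behind A.

202680/1001 frames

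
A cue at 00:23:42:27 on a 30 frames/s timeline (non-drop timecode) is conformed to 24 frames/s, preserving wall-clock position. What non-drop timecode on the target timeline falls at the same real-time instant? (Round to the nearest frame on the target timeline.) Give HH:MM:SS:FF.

Source frame index: (0×3600 + 23×60 + 42) × 30 + 27 = 42687.
Real time: 42687 / (30) = 14229/10 s.
Target frame: (14229/10) × (24) = 170748/5 ≈ 34149.600 → 34150.
At 24 labels/s: frame 34150 → 00:23:42:22.

00:23:42:22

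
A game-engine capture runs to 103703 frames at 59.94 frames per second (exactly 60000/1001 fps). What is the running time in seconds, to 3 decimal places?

Running time = 103703 × 1001/60000 = 103806703/60000 s ≈ 1730.112 s.

1730.112 seconds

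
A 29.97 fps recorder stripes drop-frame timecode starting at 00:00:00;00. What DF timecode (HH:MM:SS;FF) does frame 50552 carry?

00:28:06;24

Each 10-minute DF block holds 10 × 60 × 30 − 9 × 2 = 17982 frames. 50552 ÷ 17982 → 2 full blocks, remainder 14588.
Within the partial block the first minute is 1800 frames and each further minute 1798, so 8 further minute boundaries passed. Total skipped labels = 18 × 2 + 2 × 8 = 52.
Non-drop label index = 50552 + 52 = 50604; at 30 labels/s that is 00:28:06:24, i.e. DF 00:28:06;24.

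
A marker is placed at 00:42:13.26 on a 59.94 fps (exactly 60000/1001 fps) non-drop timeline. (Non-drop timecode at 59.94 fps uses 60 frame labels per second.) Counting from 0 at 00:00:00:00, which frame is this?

frame 152006

Total seconds to the label: (0 × 3600 + 42 × 60 + 13) = 2533.
Frame index = 2533 × 60 + 26 = 152006.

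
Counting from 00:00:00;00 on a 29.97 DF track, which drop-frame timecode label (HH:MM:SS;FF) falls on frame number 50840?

00:28:16;12

Each 10-minute DF block holds 10 × 60 × 30 − 9 × 2 = 17982 frames. 50840 ÷ 17982 → 2 full blocks, remainder 14876.
Within the partial block the first minute is 1800 frames and each further minute 1798, so 8 further minute boundaries passed. Total skipped labels = 18 × 2 + 2 × 8 = 52.
Non-drop label index = 50840 + 52 = 50892; at 30 labels/s that is 00:28:16:12, i.e. DF 00:28:16;12.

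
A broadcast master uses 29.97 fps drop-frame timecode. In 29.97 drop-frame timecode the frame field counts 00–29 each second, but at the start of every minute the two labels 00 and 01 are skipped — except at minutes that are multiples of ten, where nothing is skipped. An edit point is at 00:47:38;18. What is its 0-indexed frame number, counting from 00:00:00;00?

As if non-drop at 30 labels/s: (0 × 3600 + 47 × 60 + 38) × 30 + 18 = 85758.
Minute boundaries passed: 47; those not divisible by 10: 47 − 4 = 43; dropped labels = 2 × 43 = 86.
Actual frame index = 85758 − 86 = 85672.

85672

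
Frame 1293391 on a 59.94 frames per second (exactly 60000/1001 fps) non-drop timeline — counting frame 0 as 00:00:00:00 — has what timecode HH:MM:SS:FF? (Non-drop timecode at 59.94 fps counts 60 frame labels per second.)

05:59:16:31

1293391 ÷ 60 = 21556 full seconds, remainder 31 frames.
21556 s = 5 h 59 min 16 s.
Timecode: 05:59:16:31.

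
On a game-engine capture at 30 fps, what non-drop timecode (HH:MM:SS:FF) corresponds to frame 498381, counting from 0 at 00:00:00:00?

498381 ÷ 30 = 16612 full seconds, remainder 21 frames.
16612 s = 4 h 36 min 52 s.
Timecode: 04:36:52:21.

04:36:52:21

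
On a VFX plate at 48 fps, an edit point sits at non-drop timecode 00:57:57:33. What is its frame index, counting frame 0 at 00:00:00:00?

Total seconds to the label: (0 × 3600 + 57 × 60 + 57) = 3477.
Frame index = 3477 × 48 + 33 = 166929.

166929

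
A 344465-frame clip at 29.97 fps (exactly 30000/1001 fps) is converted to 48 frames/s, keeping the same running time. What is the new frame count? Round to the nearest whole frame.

551695 frames

Frames at target rate = 344465 × (48) / (30000/1001) = 68961893/125 ≈ 551695.144.
Nearest whole frame: 551695.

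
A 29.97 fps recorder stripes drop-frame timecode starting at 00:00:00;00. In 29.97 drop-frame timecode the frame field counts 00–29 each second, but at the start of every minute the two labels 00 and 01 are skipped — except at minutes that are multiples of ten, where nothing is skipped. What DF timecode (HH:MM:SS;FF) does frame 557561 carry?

05:10:03;29

Each 10-minute DF block holds 10 × 60 × 30 − 9 × 2 = 17982 frames. 557561 ÷ 17982 → 31 full blocks, remainder 119.
Within the partial block the first minute is 1800 frames and each further minute 1798, so 0 further minute boundaries passed. Total skipped labels = 18 × 31 + 2 × 0 = 558.
Non-drop label index = 557561 + 558 = 558119; at 30 labels/s that is 05:10:03:29, i.e. DF 05:10:03;29.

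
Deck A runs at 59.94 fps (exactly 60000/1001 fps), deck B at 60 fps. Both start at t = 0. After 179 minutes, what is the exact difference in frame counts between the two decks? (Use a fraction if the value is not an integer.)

644400/1001 frames

179 min = 10740 s.
A emits 60000/1001 × 10740 = 644400000/1001 frames; B emits 60 × 10740 = 644400.
Difference = 644400/1001 frames (≈ 643.7562); B is ahead of A.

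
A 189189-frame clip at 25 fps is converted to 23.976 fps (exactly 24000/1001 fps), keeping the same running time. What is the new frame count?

181440 frames

Target frames = source frames × (target rate / source rate) = 189189 × (24000/1001)/(25) = 189189 × 960/1001 = 181440.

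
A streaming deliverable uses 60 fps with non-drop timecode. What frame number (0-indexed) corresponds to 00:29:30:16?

frame 106216

Total seconds to the label: (0 × 3600 + 29 × 60 + 30) = 1770.
Frame index = 1770 × 60 + 16 = 106216.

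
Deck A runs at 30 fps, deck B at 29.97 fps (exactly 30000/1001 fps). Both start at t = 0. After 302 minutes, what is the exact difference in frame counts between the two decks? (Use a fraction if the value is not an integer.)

302 min = 18120 s.
A emits 30 × 18120 = 543600 frames; B emits 30000/1001 × 18120 = 543600000/1001.
Difference = 543600/1001 frames (≈ 543.0569); B is behind A.

543600/1001 frames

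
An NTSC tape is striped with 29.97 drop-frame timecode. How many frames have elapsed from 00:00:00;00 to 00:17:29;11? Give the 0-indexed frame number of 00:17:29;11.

31449

As if non-drop at 30 labels/s: (0 × 3600 + 17 × 60 + 29) × 30 + 11 = 31481.
Minute boundaries passed: 17; those not divisible by 10: 17 − 1 = 16; dropped labels = 2 × 16 = 32.
Actual frame index = 31481 − 32 = 31449.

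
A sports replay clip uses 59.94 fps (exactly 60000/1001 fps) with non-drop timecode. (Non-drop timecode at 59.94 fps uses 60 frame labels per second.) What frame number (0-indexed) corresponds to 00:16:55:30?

frame 60930

Total seconds to the label: (0 × 3600 + 16 × 60 + 55) = 1015.
Frame index = 1015 × 60 + 30 = 60930.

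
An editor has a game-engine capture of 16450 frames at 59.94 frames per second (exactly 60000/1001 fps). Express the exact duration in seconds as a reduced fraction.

Running time = 16450 ÷ (60000/1001) = 16450 × 1001/60000 = 329329/1200 s.

329329/1200 seconds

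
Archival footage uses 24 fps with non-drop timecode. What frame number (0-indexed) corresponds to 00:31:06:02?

frame 44786

Total seconds to the label: (0 × 3600 + 31 × 60 + 6) = 1866.
Frame index = 1866 × 24 + 2 = 44786.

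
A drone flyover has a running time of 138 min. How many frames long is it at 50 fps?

414000 frames

138 min = 8280 s.
Frames = 8280 × 50 = 414000.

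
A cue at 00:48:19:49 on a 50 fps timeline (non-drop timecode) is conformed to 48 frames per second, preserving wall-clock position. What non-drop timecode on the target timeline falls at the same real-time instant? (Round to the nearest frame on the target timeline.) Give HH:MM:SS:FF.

Source frame index: (0×3600 + 48×60 + 19) × 50 + 49 = 144999.
Real time: 144999 / (50) = 144999/50 s.
Target frame: (144999/50) × (48) = 3479976/25 ≈ 139199.040 → 139199.
At 48 labels/s: frame 139199 → 00:48:19:47.

00:48:19:47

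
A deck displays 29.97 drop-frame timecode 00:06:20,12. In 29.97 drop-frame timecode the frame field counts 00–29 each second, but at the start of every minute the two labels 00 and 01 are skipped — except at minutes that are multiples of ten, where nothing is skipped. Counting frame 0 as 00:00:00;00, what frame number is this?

Complete 10-minute blocks: 0, each 17982 frames → 0.
Remaining 6 whole minutes in the current block: 1800 + 5 × 1798 = 10790 frames.
Within the current minute: 20 × 30 + 12 − 2 = 610 (labels ;00/;01 skipped at this minute). Total = 0 + 10790 + 610 = 11400.

11400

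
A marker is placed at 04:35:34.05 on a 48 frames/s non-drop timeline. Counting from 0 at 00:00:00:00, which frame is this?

frame 793637

Total seconds to the label: (4 × 3600 + 35 × 60 + 34) = 16534.
Frame index = 16534 × 48 + 5 = 793637.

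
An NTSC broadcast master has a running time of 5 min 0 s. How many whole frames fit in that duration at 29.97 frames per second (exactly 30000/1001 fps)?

5 min 0 s = 300 s.
Frames = 300 × 30000/1001 = 9000000/1001 ≈ 8991.0090.
Complete frames: 8991.

8991 frames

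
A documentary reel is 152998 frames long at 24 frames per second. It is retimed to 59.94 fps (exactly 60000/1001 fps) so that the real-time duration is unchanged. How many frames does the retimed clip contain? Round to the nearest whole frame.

Frames at target rate = 152998 × (60000/1001) / (24) = 382495000/1001 ≈ 382112.887.
Nearest whole frame: 382113.

382113 frames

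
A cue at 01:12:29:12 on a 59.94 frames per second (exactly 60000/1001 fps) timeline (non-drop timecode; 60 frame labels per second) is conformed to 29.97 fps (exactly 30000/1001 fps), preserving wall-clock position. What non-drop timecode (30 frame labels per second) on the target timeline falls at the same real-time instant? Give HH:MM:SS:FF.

Source frame index: (1×3600 + 12×60 + 29) × 60 + 12 = 260952.
Real time: 260952 / (60000/1001) = 10883873/2500 s.
Target frame: (10883873/2500) × (30000/1001) = 130476.
At 30 labels/s: frame 130476 → 01:12:29:06.

01:12:29:06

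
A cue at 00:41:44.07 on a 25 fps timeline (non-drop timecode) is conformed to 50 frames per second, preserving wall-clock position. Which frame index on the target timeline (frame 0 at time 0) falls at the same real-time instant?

frame 125214

Source frame index: (0×3600 + 41×60 + 44) × 25 + 7 = 62607.
Real time: 62607 / (25) = 62607/25 s.
Target frame: (62607/25) × (50) = 125214.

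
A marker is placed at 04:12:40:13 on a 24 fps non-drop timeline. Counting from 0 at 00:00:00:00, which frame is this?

frame 363853

Total seconds to the label: (4 × 3600 + 12 × 60 + 40) = 15160.
Frame index = 15160 × 24 + 13 = 363853.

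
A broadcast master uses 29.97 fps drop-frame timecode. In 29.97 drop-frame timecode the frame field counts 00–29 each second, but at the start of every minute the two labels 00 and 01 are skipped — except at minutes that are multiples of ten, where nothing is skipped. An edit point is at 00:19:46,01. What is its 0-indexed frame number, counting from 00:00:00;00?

As if non-drop at 30 labels/s: (0 × 3600 + 19 × 60 + 46) × 30 + 1 = 35581.
Minute boundaries passed: 19; those not divisible by 10: 19 − 1 = 18; dropped labels = 2 × 18 = 36.
Actual frame index = 35581 − 36 = 35545.

35545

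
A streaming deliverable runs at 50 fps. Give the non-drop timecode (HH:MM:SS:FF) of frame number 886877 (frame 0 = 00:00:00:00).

04:55:37:27

886877 ÷ 50 = 17737 full seconds, remainder 27 frames.
17737 s = 4 h 55 min 37 s.
Timecode: 04:55:37:27.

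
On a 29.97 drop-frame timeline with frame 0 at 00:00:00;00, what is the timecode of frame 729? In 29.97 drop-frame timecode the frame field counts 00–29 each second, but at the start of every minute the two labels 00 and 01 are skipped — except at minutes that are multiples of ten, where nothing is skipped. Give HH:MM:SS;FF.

00:00:24;09

Each 10-minute DF block holds 10 × 60 × 30 − 9 × 2 = 17982 frames. 729 ÷ 17982 → 0 full blocks, remainder 729.
Within the partial block the first minute is 1800 frames and each further minute 1798, so 0 further minute boundaries passed. Total skipped labels = 18 × 0 + 2 × 0 = 0.
Non-drop label index = 729 + 0 = 729; at 30 labels/s that is 00:00:24:09, i.e. DF 00:00:24;09.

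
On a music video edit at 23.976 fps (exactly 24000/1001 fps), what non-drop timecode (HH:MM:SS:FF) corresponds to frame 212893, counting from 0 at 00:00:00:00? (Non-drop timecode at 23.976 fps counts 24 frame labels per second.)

02:27:50:13

212893 ÷ 24 = 8870 full seconds, remainder 13 frames.
8870 s = 2 h 27 min 50 s.
Timecode: 02:27:50:13.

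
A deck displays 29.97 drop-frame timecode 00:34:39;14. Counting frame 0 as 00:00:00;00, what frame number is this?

Complete 10-minute blocks: 3, each 17982 frames → 53946.
Remaining 4 whole minutes in the current block: 1800 + 3 × 1798 = 7194 frames.
Within the current minute: 39 × 30 + 14 − 2 = 1182 (labels ;00/;01 skipped at this minute). Total = 53946 + 7194 + 1182 = 62322.

62322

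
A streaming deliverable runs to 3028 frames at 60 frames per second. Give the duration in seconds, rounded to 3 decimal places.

50.467 seconds

Running time = 3028 × 1/60 = 757/15 s ≈ 50.467 s.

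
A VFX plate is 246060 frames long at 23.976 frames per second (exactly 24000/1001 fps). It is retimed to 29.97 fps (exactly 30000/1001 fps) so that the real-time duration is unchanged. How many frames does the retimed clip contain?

Target frames = source frames × (target rate / source rate) = 246060 × (30000/1001)/(24000/1001) = 246060 × 5/4 = 307575.

307575 frames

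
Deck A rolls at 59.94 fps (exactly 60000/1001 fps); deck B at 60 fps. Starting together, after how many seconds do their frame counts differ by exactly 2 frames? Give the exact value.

1001/30 seconds

The gap grows by |60 − 60000/1001| = 60/1001 frames per second.
Time for a 2-frame gap: 2 ÷ (60/1001) = 1001/30 s.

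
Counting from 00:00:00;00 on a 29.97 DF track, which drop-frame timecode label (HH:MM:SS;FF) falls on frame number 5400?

Ten DF minutes hold 17982 frames, so frame 5400 lies in block 0 (frames 0–17981) with 5400 frames into that block.
The block's first minute is 1800 frames and the rest 1798 each; 5400 frames reaches minute 3, so 0 × 18 + 3 × 2 = 6 labels have been skipped so far.
Adding those back, label number 5400 + 6 = 5406 at 30 labels/s is 180 s + 6 f = 0 h 3 min 0 s frame 6, i.e. 00:03:00;06.

00:03:00;06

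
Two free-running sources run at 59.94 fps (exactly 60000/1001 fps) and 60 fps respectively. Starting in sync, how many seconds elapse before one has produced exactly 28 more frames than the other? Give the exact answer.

The gap grows by |60 − 60000/1001| = 60/1001 frames per second.
Time for a 28-frame gap: 28 ÷ (60/1001) = 7007/15 s.

7007/15 seconds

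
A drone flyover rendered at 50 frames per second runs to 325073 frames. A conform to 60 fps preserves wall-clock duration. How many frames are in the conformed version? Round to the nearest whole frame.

Frames at target rate = 325073 × (60) / (50) = 1950438/5 ≈ 390087.600.
Nearest whole frame: 390088.

390088 frames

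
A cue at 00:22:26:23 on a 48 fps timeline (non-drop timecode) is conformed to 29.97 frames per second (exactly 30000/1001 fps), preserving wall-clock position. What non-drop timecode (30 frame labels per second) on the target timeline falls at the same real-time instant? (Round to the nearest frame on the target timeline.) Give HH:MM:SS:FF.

00:22:25:04

Source frame index: (0×3600 + 22×60 + 26) × 48 + 23 = 64631.
Real time: 64631 / (48) = 64631/48 s.
Target frame: (64631/48) × (30000/1001) = 5770625/143 ≈ 40354.021 → 40354.
At 30 labels/s: frame 40354 → 00:22:25:04.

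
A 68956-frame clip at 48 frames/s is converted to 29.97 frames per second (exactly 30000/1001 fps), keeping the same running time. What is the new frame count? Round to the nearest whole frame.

Frames at target rate = 68956 × (30000/1001) / (48) = 43097500/1001 ≈ 43054.446.
Nearest whole frame: 43054.

43054 frames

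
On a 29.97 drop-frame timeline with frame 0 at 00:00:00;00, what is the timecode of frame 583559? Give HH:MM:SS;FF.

Ten DF minutes hold 17982 frames, so frame 583559 lies in block 32 (frames 575424–593405) with 8135 frames into that block.
The block's first minute is 1800 frames and the rest 1798 each; 8135 frames reaches minute 4, so 32 × 18 + 4 × 2 = 584 labels have been skipped so far.
Adding those back, label number 583559 + 584 = 584143 at 30 labels/s is 19471 s + 13 f = 5 h 24 min 31 s frame 13, i.e. 05:24:31;13.

05:24:31;13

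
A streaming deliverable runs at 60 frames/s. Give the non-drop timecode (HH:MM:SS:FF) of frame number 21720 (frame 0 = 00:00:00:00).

21720 ÷ 60 = 362 full seconds, remainder 0 frames.
362 s = 0 h 6 min 2 s.
Timecode: 00:06:02:00.

00:06:02:00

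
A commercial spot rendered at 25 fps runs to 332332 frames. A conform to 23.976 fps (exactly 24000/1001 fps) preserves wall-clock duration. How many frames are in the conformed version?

318720 frames

Target frames = source frames × (target rate / source rate) = 332332 × (24000/1001)/(25) = 332332 × 960/1001 = 318720.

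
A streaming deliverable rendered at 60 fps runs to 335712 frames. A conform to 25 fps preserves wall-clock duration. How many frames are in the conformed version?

139880 frames

Target frames = source frames × (target rate / source rate) = 335712 × (25)/(60) = 335712 × 5/12 = 139880.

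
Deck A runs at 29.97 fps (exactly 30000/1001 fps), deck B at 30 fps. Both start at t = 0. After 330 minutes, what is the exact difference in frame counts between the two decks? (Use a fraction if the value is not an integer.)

330 min = 19800 s.
A emits 30000/1001 × 19800 = 54000000/91 frames; B emits 30 × 19800 = 594000.
Difference = 54000/91 frames (≈ 593.4066); B is ahead of A.

54000/91 frames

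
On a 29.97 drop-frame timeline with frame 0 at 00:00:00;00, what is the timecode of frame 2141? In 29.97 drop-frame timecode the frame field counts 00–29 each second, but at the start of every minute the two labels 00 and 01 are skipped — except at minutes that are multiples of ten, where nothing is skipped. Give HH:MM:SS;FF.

00:01:11;13

Ten DF minutes hold 17982 frames, so frame 2141 lies in block 0 (frames 0–17981) with 2141 frames into that block.
The block's first minute is 1800 frames and the rest 1798 each; 2141 frames reaches minute 1, so 0 × 18 + 1 × 2 = 2 labels have been skipped so far.
Adding those back, label number 2141 + 2 = 2143 at 30 labels/s is 71 s + 13 f = 0 h 1 min 11 s frame 13, i.e. 00:01:11;13.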